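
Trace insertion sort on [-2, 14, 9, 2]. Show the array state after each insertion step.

First element -2 is already 'sorted'
Insert 14: shifted 0 elements -> [-2, 14, 9, 2]
Insert 9: shifted 1 elements -> [-2, 9, 14, 2]
Insert 2: shifted 2 elements -> [-2, 2, 9, 14]


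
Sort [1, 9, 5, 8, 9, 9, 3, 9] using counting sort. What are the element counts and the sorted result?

Count array: [0, 1, 0, 1, 0, 1, 0, 0, 1, 4]
(count[i] = number of elements equal to i)
Cumulative count: [0, 1, 1, 2, 2, 3, 3, 3, 4, 8]
Sorted: [1, 3, 5, 8, 9, 9, 9, 9]


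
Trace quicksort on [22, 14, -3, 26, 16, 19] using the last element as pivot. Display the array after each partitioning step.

Partition 1: pivot=19 at index 3 -> [14, -3, 16, 19, 22, 26]
Partition 2: pivot=16 at index 2 -> [14, -3, 16, 19, 22, 26]
Partition 3: pivot=-3 at index 0 -> [-3, 14, 16, 19, 22, 26]
Partition 4: pivot=26 at index 5 -> [-3, 14, 16, 19, 22, 26]


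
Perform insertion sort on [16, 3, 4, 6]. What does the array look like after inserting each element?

First element 16 is already 'sorted'
Insert 3: shifted 1 elements -> [3, 16, 4, 6]
Insert 4: shifted 1 elements -> [3, 4, 16, 6]
Insert 6: shifted 1 elements -> [3, 4, 6, 16]


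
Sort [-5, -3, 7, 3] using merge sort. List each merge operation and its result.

Divide and conquer:
  Merge [-5] + [-3] -> [-5, -3]
  Merge [7] + [3] -> [3, 7]
  Merge [-5, -3] + [3, 7] -> [-5, -3, 3, 7]


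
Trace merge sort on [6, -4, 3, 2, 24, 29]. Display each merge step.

Divide and conquer:
  Merge [-4] + [3] -> [-4, 3]
  Merge [6] + [-4, 3] -> [-4, 3, 6]
  Merge [24] + [29] -> [24, 29]
  Merge [2] + [24, 29] -> [2, 24, 29]
  Merge [-4, 3, 6] + [2, 24, 29] -> [-4, 2, 3, 6, 24, 29]


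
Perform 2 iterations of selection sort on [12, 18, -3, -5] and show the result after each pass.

Pass 1: Select minimum -5 at index 3, swap -> [-5, 18, -3, 12]
Pass 2: Select minimum -3 at index 2, swap -> [-5, -3, 18, 12]


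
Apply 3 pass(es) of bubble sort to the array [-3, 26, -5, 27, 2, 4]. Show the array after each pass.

After pass 1: [-3, -5, 26, 2, 4, 27] (3 swaps)
After pass 2: [-5, -3, 2, 4, 26, 27] (3 swaps)
After pass 3: [-5, -3, 2, 4, 26, 27] (0 swaps)
Total swaps: 6


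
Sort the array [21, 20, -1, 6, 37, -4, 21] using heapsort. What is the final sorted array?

Build heap: [37, 21, 21, 6, 20, -4, -1]
Extract 37: [21, 20, 21, 6, -1, -4, 37]
Extract 21: [21, 20, -4, 6, -1, 21, 37]
Extract 21: [20, 6, -4, -1, 21, 21, 37]
Extract 20: [6, -1, -4, 20, 21, 21, 37]
Extract 6: [-1, -4, 6, 20, 21, 21, 37]
Extract -1: [-4, -1, 6, 20, 21, 21, 37]


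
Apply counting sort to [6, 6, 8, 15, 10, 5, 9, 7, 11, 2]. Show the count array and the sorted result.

Count array: [0, 0, 1, 0, 0, 1, 2, 1, 1, 1, 1, 1, 0, 0, 0, 1]
(count[i] = number of elements equal to i)
Cumulative count: [0, 0, 1, 1, 1, 2, 4, 5, 6, 7, 8, 9, 9, 9, 9, 10]
Sorted: [2, 5, 6, 6, 7, 8, 9, 10, 11, 15]


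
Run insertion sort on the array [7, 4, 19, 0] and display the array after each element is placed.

First element 7 is already 'sorted'
Insert 4: shifted 1 elements -> [4, 7, 19, 0]
Insert 19: shifted 0 elements -> [4, 7, 19, 0]
Insert 0: shifted 3 elements -> [0, 4, 7, 19]


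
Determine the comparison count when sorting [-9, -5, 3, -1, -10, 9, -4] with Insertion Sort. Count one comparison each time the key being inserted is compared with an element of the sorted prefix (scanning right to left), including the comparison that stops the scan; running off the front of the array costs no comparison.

Insert -5: -9 <= -5 (stop) = 1 comparison(s) -> [-9, -5, 3, -1, -10, 9, -4]
Insert 3: -5 <= 3 (stop) = 1 comparison(s) -> [-9, -5, 3, -1, -10, 9, -4]
Insert -1: 3 > -1 (shift), -5 <= -1 (stop) = 2 comparison(s) -> [-9, -5, -1, 3, -10, 9, -4]
Insert -10: 3 > -10 (shift), -1 > -10 (shift), -5 > -10 (shift), -9 > -10 (shift), reached front = 4 comparison(s) -> [-10, -9, -5, -1, 3, 9, -4]
Insert 9: 3 <= 9 (stop) = 1 comparison(s) -> [-10, -9, -5, -1, 3, 9, -4]
Insert -4: 9 > -4 (shift), 3 > -4 (shift), -1 > -4 (shift), -5 <= -4 (stop) = 4 comparison(s) -> [-10, -9, -5, -4, -1, 3, 9]
Total comparisons: 1 + 1 + 2 + 4 + 1 + 4 = 13


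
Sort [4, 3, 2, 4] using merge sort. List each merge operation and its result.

Divide and conquer:
  Merge [4] + [3] -> [3, 4]
  Merge [2] + [4] -> [2, 4]
  Merge [3, 4] + [2, 4] -> [2, 3, 4, 4]


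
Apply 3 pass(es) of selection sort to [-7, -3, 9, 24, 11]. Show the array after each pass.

Pass 1: Select minimum -7 at index 0, swap -> [-7, -3, 9, 24, 11]
Pass 2: Select minimum -3 at index 1, swap -> [-7, -3, 9, 24, 11]
Pass 3: Select minimum 9 at index 2, swap -> [-7, -3, 9, 24, 11]


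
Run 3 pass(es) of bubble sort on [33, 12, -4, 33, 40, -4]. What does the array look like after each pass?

After pass 1: [12, -4, 33, 33, -4, 40] (3 swaps)
After pass 2: [-4, 12, 33, -4, 33, 40] (2 swaps)
After pass 3: [-4, 12, -4, 33, 33, 40] (1 swaps)
Total swaps: 6


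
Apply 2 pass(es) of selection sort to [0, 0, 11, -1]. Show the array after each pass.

Pass 1: Select minimum -1 at index 3, swap -> [-1, 0, 11, 0]
Pass 2: Select minimum 0 at index 1, swap -> [-1, 0, 11, 0]


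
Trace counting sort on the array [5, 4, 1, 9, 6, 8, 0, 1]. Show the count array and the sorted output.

Count array: [1, 2, 0, 0, 1, 1, 1, 0, 1, 1]
(count[i] = number of elements equal to i)
Cumulative count: [1, 3, 3, 3, 4, 5, 6, 6, 7, 8]
Sorted: [0, 1, 1, 4, 5, 6, 8, 9]


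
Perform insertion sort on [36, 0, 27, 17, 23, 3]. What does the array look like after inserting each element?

First element 36 is already 'sorted'
Insert 0: shifted 1 elements -> [0, 36, 27, 17, 23, 3]
Insert 27: shifted 1 elements -> [0, 27, 36, 17, 23, 3]
Insert 17: shifted 2 elements -> [0, 17, 27, 36, 23, 3]
Insert 23: shifted 2 elements -> [0, 17, 23, 27, 36, 3]
Insert 3: shifted 4 elements -> [0, 3, 17, 23, 27, 36]


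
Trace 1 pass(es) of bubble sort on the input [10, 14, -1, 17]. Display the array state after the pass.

After pass 1: [10, -1, 14, 17] (1 swaps)
Total swaps: 1


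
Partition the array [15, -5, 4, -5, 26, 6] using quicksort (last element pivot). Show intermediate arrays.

Partition 1: pivot=6 at index 3 -> [-5, 4, -5, 6, 26, 15]
Partition 2: pivot=-5 at index 1 -> [-5, -5, 4, 6, 26, 15]
Partition 3: pivot=15 at index 4 -> [-5, -5, 4, 6, 15, 26]


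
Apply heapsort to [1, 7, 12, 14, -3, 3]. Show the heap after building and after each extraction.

Build heap: [14, 7, 12, 1, -3, 3]
Extract 14: [12, 7, 3, 1, -3, 14]
Extract 12: [7, 1, 3, -3, 12, 14]
Extract 7: [3, 1, -3, 7, 12, 14]
Extract 3: [1, -3, 3, 7, 12, 14]
Extract 1: [-3, 1, 3, 7, 12, 14]


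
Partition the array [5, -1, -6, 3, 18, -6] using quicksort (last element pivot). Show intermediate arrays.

Partition 1: pivot=-6 at index 1 -> [-6, -6, 5, 3, 18, -1]
Partition 2: pivot=-1 at index 2 -> [-6, -6, -1, 3, 18, 5]
Partition 3: pivot=5 at index 4 -> [-6, -6, -1, 3, 5, 18]


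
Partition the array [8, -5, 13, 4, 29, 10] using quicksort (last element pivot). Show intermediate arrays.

Partition 1: pivot=10 at index 3 -> [8, -5, 4, 10, 29, 13]
Partition 2: pivot=4 at index 1 -> [-5, 4, 8, 10, 29, 13]
Partition 3: pivot=13 at index 4 -> [-5, 4, 8, 10, 13, 29]


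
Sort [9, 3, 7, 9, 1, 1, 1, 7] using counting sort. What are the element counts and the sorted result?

Count array: [0, 3, 0, 1, 0, 0, 0, 2, 0, 2]
(count[i] = number of elements equal to i)
Cumulative count: [0, 3, 3, 4, 4, 4, 4, 6, 6, 8]
Sorted: [1, 1, 1, 3, 7, 7, 9, 9]


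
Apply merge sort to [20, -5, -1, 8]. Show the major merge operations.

Divide and conquer:
  Merge [20] + [-5] -> [-5, 20]
  Merge [-1] + [8] -> [-1, 8]
  Merge [-5, 20] + [-1, 8] -> [-5, -1, 8, 20]


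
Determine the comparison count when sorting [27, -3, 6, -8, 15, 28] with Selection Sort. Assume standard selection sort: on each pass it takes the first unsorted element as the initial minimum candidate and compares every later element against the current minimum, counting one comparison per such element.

Pass 1: scan indices 1..5 for the minimum = 5 comparison(s); min is -8, place at index 0 -> [-8, -3, 6, 27, 15, 28]
Pass 2: scan indices 2..5 for the minimum = 4 comparison(s); min is -3, place at index 1 -> [-8, -3, 6, 27, 15, 28]
Pass 3: scan indices 3..5 for the minimum = 3 comparison(s); min is 6, place at index 2 -> [-8, -3, 6, 27, 15, 28]
Pass 4: scan indices 4..5 for the minimum = 2 comparison(s); min is 15, place at index 3 -> [-8, -3, 6, 15, 27, 28]
Pass 5: scan indices 5..5 for the minimum = 1 comparison(s); min is 27, place at index 4 -> [-8, -3, 6, 15, 27, 28]
Selection sort always scans the whole unsorted suffix, so the count is (n-1) + (n-2) + ... + 1 = n(n-1)/2 = 6*5/2 = 15 regardless of the input order.
Total comparisons: 5 + 4 + 3 + 2 + 1 = 15


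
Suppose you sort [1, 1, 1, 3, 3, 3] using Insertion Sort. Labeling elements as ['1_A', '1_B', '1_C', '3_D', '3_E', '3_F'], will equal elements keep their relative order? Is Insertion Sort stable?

Trace Insertion Sort on the labeled array (the key is the number; the letter only tracks identity):
  Insert 1_B at index 1: [1_A, 1_B, 1_C, 3_D, 3_E, 3_F]
  Insert 1_C at index 2: [1_A, 1_B, 1_C, 3_D, 3_E, 3_F]
  Insert 3_D at index 3: [1_A, 1_B, 1_C, 3_D, 3_E, 3_F]
  Insert 3_E at index 4: [1_A, 1_B, 1_C, 3_D, 3_E, 3_F]
  Insert 3_F at index 5: [1_A, 1_B, 1_C, 3_D, 3_E, 3_F]
Final order: [1_A, 1_B, 1_C, 3_D, 3_E, 3_F]
Equal keys:
  value 1: originally 1_A, 1_B, 1_C; after sorting 1_A, 1_B, 1_C -> order preserved
  value 3: originally 3_D, 3_E, 3_F; after sorting 3_D, 3_E, 3_F -> order preserved
All equal keys kept their original relative order. Insertion Sort is stable: elements are shifted only while they are strictly greater than the key, so a key is inserted after any equal elements already placed.
Answer: Stable


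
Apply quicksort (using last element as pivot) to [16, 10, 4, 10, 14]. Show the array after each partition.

Partition 1: pivot=14 at index 3 -> [10, 4, 10, 14, 16]
Partition 2: pivot=10 at index 2 -> [10, 4, 10, 14, 16]
Partition 3: pivot=4 at index 0 -> [4, 10, 10, 14, 16]


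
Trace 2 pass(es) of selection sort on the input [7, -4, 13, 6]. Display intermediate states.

Pass 1: Select minimum -4 at index 1, swap -> [-4, 7, 13, 6]
Pass 2: Select minimum 6 at index 3, swap -> [-4, 6, 13, 7]


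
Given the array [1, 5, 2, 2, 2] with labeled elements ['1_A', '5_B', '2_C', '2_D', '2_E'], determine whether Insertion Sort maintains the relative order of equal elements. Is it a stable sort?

Trace Insertion Sort on the labeled array (the key is the number; the letter only tracks identity):
  Insert 5_B at index 1: [1_A, 5_B, 2_C, 2_D, 2_E]
  Insert 2_C at index 1: [1_A, 2_C, 5_B, 2_D, 2_E]
  Insert 2_D at index 2: [1_A, 2_C, 2_D, 5_B, 2_E]
  Insert 2_E at index 3: [1_A, 2_C, 2_D, 2_E, 5_B]
Final order: [1_A, 2_C, 2_D, 2_E, 5_B]
Equal keys:
  value 2: originally 2_C, 2_D, 2_E; after sorting 2_C, 2_D, 2_E -> order preserved
All equal keys kept their original relative order. Insertion Sort is stable: elements are shifted only while they are strictly greater than the key, so a key is inserted after any equal elements already placed.
Answer: Stable


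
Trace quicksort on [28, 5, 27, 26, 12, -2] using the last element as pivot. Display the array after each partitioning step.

Partition 1: pivot=-2 at index 0 -> [-2, 5, 27, 26, 12, 28]
Partition 2: pivot=28 at index 5 -> [-2, 5, 27, 26, 12, 28]
Partition 3: pivot=12 at index 2 -> [-2, 5, 12, 26, 27, 28]
Partition 4: pivot=27 at index 4 -> [-2, 5, 12, 26, 27, 28]


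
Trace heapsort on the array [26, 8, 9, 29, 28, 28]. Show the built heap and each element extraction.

Build heap: [29, 28, 28, 8, 26, 9]
Extract 29: [28, 26, 28, 8, 9, 29]
Extract 28: [28, 26, 9, 8, 28, 29]
Extract 28: [26, 8, 9, 28, 28, 29]
Extract 26: [9, 8, 26, 28, 28, 29]
Extract 9: [8, 9, 26, 28, 28, 29]


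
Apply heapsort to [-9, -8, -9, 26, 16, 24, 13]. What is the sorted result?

Build heap: [26, 16, 24, -8, -9, -9, 13]
Extract 26: [24, 16, 13, -8, -9, -9, 26]
Extract 24: [16, -8, 13, -9, -9, 24, 26]
Extract 16: [13, -8, -9, -9, 16, 24, 26]
Extract 13: [-8, -9, -9, 13, 16, 24, 26]
Extract -8: [-9, -9, -8, 13, 16, 24, 26]
Extract -9: [-9, -9, -8, 13, 16, 24, 26]


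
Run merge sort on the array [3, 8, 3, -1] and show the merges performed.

Divide and conquer:
  Merge [3] + [8] -> [3, 8]
  Merge [3] + [-1] -> [-1, 3]
  Merge [3, 8] + [-1, 3] -> [-1, 3, 3, 8]


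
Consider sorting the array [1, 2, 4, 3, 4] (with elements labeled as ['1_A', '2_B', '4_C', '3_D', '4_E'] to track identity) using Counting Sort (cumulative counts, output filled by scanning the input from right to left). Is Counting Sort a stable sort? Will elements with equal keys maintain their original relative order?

Trace Counting Sort on the labeled array (the key is the number; the letter only tracks identity):
  Counts for values 0..4: [0, 1, 1, 1, 2]
  Cumulative counts: [0, 1, 2, 3, 5]
  Scan right to left: place 4_E at output index 4
  Scan right to left: place 3_D at output index 2
  Scan right to left: place 4_C at output index 3
  Scan right to left: place 2_B at output index 1
  Scan right to left: place 1_A at output index 0
  Output: [1_A, 2_B, 3_D, 4_C, 4_E]
Equal keys:
  value 4: originally 4_C, 4_E; after sorting 4_C, 4_E -> order preserved
All equal keys kept their original relative order. Counting Sort is stable: scanning the input right to left with decreasing cumulative counts places later duplicates at later output positions.
Answer: Stable


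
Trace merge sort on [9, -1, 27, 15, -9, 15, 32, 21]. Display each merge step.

Divide and conquer:
  Merge [9] + [-1] -> [-1, 9]
  Merge [27] + [15] -> [15, 27]
  Merge [-1, 9] + [15, 27] -> [-1, 9, 15, 27]
  Merge [-9] + [15] -> [-9, 15]
  Merge [32] + [21] -> [21, 32]
  Merge [-9, 15] + [21, 32] -> [-9, 15, 21, 32]
  Merge [-1, 9, 15, 27] + [-9, 15, 21, 32] -> [-9, -1, 9, 15, 15, 21, 27, 32]


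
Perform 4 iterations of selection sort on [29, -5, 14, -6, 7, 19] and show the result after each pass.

Pass 1: Select minimum -6 at index 3, swap -> [-6, -5, 14, 29, 7, 19]
Pass 2: Select minimum -5 at index 1, swap -> [-6, -5, 14, 29, 7, 19]
Pass 3: Select minimum 7 at index 4, swap -> [-6, -5, 7, 29, 14, 19]
Pass 4: Select minimum 14 at index 4, swap -> [-6, -5, 7, 14, 29, 19]


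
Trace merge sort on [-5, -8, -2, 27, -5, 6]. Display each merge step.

Divide and conquer:
  Merge [-8] + [-2] -> [-8, -2]
  Merge [-5] + [-8, -2] -> [-8, -5, -2]
  Merge [-5] + [6] -> [-5, 6]
  Merge [27] + [-5, 6] -> [-5, 6, 27]
  Merge [-8, -5, -2] + [-5, 6, 27] -> [-8, -5, -5, -2, 6, 27]


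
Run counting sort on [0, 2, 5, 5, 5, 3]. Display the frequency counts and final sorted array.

Count array: [1, 0, 1, 1, 0, 3]
(count[i] = number of elements equal to i)
Cumulative count: [1, 1, 2, 3, 3, 6]
Sorted: [0, 2, 3, 5, 5, 5]


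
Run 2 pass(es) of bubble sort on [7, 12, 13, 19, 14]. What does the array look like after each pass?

After pass 1: [7, 12, 13, 14, 19] (1 swaps)
After pass 2: [7, 12, 13, 14, 19] (0 swaps)
Total swaps: 1


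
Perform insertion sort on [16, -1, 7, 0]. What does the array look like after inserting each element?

First element 16 is already 'sorted'
Insert -1: shifted 1 elements -> [-1, 16, 7, 0]
Insert 7: shifted 1 elements -> [-1, 7, 16, 0]
Insert 0: shifted 2 elements -> [-1, 0, 7, 16]


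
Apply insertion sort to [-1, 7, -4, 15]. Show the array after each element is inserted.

First element -1 is already 'sorted'
Insert 7: shifted 0 elements -> [-1, 7, -4, 15]
Insert -4: shifted 2 elements -> [-4, -1, 7, 15]
Insert 15: shifted 0 elements -> [-4, -1, 7, 15]


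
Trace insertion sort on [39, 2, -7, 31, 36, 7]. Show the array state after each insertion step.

First element 39 is already 'sorted'
Insert 2: shifted 1 elements -> [2, 39, -7, 31, 36, 7]
Insert -7: shifted 2 elements -> [-7, 2, 39, 31, 36, 7]
Insert 31: shifted 1 elements -> [-7, 2, 31, 39, 36, 7]
Insert 36: shifted 1 elements -> [-7, 2, 31, 36, 39, 7]
Insert 7: shifted 3 elements -> [-7, 2, 7, 31, 36, 39]


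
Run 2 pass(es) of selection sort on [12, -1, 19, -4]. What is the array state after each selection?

Pass 1: Select minimum -4 at index 3, swap -> [-4, -1, 19, 12]
Pass 2: Select minimum -1 at index 1, swap -> [-4, -1, 19, 12]


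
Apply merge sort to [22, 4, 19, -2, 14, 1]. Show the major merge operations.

Divide and conquer:
  Merge [4] + [19] -> [4, 19]
  Merge [22] + [4, 19] -> [4, 19, 22]
  Merge [14] + [1] -> [1, 14]
  Merge [-2] + [1, 14] -> [-2, 1, 14]
  Merge [4, 19, 22] + [-2, 1, 14] -> [-2, 1, 4, 14, 19, 22]


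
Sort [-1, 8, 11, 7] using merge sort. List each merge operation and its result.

Divide and conquer:
  Merge [-1] + [8] -> [-1, 8]
  Merge [11] + [7] -> [7, 11]
  Merge [-1, 8] + [7, 11] -> [-1, 7, 8, 11]


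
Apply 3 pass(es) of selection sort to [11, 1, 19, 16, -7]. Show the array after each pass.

Pass 1: Select minimum -7 at index 4, swap -> [-7, 1, 19, 16, 11]
Pass 2: Select minimum 1 at index 1, swap -> [-7, 1, 19, 16, 11]
Pass 3: Select minimum 11 at index 4, swap -> [-7, 1, 11, 16, 19]


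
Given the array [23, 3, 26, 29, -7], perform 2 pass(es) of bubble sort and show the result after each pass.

After pass 1: [3, 23, 26, -7, 29] (2 swaps)
After pass 2: [3, 23, -7, 26, 29] (1 swaps)
Total swaps: 3


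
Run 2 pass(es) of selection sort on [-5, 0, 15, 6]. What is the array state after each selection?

Pass 1: Select minimum -5 at index 0, swap -> [-5, 0, 15, 6]
Pass 2: Select minimum 0 at index 1, swap -> [-5, 0, 15, 6]


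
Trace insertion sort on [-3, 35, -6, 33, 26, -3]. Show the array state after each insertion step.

First element -3 is already 'sorted'
Insert 35: shifted 0 elements -> [-3, 35, -6, 33, 26, -3]
Insert -6: shifted 2 elements -> [-6, -3, 35, 33, 26, -3]
Insert 33: shifted 1 elements -> [-6, -3, 33, 35, 26, -3]
Insert 26: shifted 2 elements -> [-6, -3, 26, 33, 35, -3]
Insert -3: shifted 3 elements -> [-6, -3, -3, 26, 33, 35]


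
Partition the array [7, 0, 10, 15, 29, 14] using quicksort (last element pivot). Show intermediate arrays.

Partition 1: pivot=14 at index 3 -> [7, 0, 10, 14, 29, 15]
Partition 2: pivot=10 at index 2 -> [7, 0, 10, 14, 29, 15]
Partition 3: pivot=0 at index 0 -> [0, 7, 10, 14, 29, 15]
Partition 4: pivot=15 at index 4 -> [0, 7, 10, 14, 15, 29]


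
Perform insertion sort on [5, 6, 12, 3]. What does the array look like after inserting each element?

First element 5 is already 'sorted'
Insert 6: shifted 0 elements -> [5, 6, 12, 3]
Insert 12: shifted 0 elements -> [5, 6, 12, 3]
Insert 3: shifted 3 elements -> [3, 5, 6, 12]


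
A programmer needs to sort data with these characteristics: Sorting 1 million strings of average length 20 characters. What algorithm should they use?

Best choice: MSD radix sort or Mergesort
Reason: MSD radix sort is a non-comparison sort that buckets the strings by successive character positions, running in time proportional to the total number of characters examined rather than O(n log n) string comparisons; mergesort is a stable O(n log n)-comparison alternative that works for arbitrary variable-length keys


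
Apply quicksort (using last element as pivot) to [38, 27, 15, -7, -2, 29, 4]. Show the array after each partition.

Partition 1: pivot=4 at index 2 -> [-7, -2, 4, 38, 27, 29, 15]
Partition 2: pivot=-2 at index 1 -> [-7, -2, 4, 38, 27, 29, 15]
Partition 3: pivot=15 at index 3 -> [-7, -2, 4, 15, 27, 29, 38]
Partition 4: pivot=38 at index 6 -> [-7, -2, 4, 15, 27, 29, 38]
Partition 5: pivot=29 at index 5 -> [-7, -2, 4, 15, 27, 29, 38]


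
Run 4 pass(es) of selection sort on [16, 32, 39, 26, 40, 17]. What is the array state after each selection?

Pass 1: Select minimum 16 at index 0, swap -> [16, 32, 39, 26, 40, 17]
Pass 2: Select minimum 17 at index 5, swap -> [16, 17, 39, 26, 40, 32]
Pass 3: Select minimum 26 at index 3, swap -> [16, 17, 26, 39, 40, 32]
Pass 4: Select minimum 32 at index 5, swap -> [16, 17, 26, 32, 40, 39]


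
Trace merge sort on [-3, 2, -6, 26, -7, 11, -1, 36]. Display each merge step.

Divide and conquer:
  Merge [-3] + [2] -> [-3, 2]
  Merge [-6] + [26] -> [-6, 26]
  Merge [-3, 2] + [-6, 26] -> [-6, -3, 2, 26]
  Merge [-7] + [11] -> [-7, 11]
  Merge [-1] + [36] -> [-1, 36]
  Merge [-7, 11] + [-1, 36] -> [-7, -1, 11, 36]
  Merge [-6, -3, 2, 26] + [-7, -1, 11, 36] -> [-7, -6, -3, -1, 2, 11, 26, 36]


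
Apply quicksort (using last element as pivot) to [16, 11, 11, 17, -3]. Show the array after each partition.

Partition 1: pivot=-3 at index 0 -> [-3, 11, 11, 17, 16]
Partition 2: pivot=16 at index 3 -> [-3, 11, 11, 16, 17]
Partition 3: pivot=11 at index 2 -> [-3, 11, 11, 16, 17]


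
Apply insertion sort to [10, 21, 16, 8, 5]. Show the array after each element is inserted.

First element 10 is already 'sorted'
Insert 21: shifted 0 elements -> [10, 21, 16, 8, 5]
Insert 16: shifted 1 elements -> [10, 16, 21, 8, 5]
Insert 8: shifted 3 elements -> [8, 10, 16, 21, 5]
Insert 5: shifted 4 elements -> [5, 8, 10, 16, 21]


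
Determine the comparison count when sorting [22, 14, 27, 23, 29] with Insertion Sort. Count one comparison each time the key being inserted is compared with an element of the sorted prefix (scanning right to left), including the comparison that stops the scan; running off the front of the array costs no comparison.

Insert 14: 22 > 14 (shift), reached front = 1 comparison(s) -> [14, 22, 27, 23, 29]
Insert 27: 22 <= 27 (stop) = 1 comparison(s) -> [14, 22, 27, 23, 29]
Insert 23: 27 > 23 (shift), 22 <= 23 (stop) = 2 comparison(s) -> [14, 22, 23, 27, 29]
Insert 29: 27 <= 29 (stop) = 1 comparison(s) -> [14, 22, 23, 27, 29]
Total comparisons: 1 + 1 + 2 + 1 = 5


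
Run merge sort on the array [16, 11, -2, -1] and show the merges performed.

Divide and conquer:
  Merge [16] + [11] -> [11, 16]
  Merge [-2] + [-1] -> [-2, -1]
  Merge [11, 16] + [-2, -1] -> [-2, -1, 11, 16]


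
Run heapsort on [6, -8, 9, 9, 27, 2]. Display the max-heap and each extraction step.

Build heap: [27, 9, 9, 6, -8, 2]
Extract 27: [9, 6, 9, 2, -8, 27]
Extract 9: [9, 6, -8, 2, 9, 27]
Extract 9: [6, 2, -8, 9, 9, 27]
Extract 6: [2, -8, 6, 9, 9, 27]
Extract 2: [-8, 2, 6, 9, 9, 27]


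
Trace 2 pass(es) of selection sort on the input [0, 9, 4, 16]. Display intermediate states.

Pass 1: Select minimum 0 at index 0, swap -> [0, 9, 4, 16]
Pass 2: Select minimum 4 at index 2, swap -> [0, 4, 9, 16]


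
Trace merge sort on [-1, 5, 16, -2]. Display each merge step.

Divide and conquer:
  Merge [-1] + [5] -> [-1, 5]
  Merge [16] + [-2] -> [-2, 16]
  Merge [-1, 5] + [-2, 16] -> [-2, -1, 5, 16]


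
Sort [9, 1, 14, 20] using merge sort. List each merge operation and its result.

Divide and conquer:
  Merge [9] + [1] -> [1, 9]
  Merge [14] + [20] -> [14, 20]
  Merge [1, 9] + [14, 20] -> [1, 9, 14, 20]


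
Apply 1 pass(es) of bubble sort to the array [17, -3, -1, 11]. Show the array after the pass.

After pass 1: [-3, -1, 11, 17] (3 swaps)
Total swaps: 3


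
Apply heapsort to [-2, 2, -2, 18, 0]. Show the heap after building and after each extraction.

Build heap: [18, 2, -2, -2, 0]
Extract 18: [2, 0, -2, -2, 18]
Extract 2: [0, -2, -2, 2, 18]
Extract 0: [-2, -2, 0, 2, 18]
Extract -2: [-2, -2, 0, 2, 18]


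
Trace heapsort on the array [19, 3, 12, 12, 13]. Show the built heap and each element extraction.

Build heap: [19, 13, 12, 12, 3]
Extract 19: [13, 12, 12, 3, 19]
Extract 13: [12, 3, 12, 13, 19]
Extract 12: [12, 3, 12, 13, 19]
Extract 12: [3, 12, 12, 13, 19]


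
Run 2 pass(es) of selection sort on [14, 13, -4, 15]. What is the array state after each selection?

Pass 1: Select minimum -4 at index 2, swap -> [-4, 13, 14, 15]
Pass 2: Select minimum 13 at index 1, swap -> [-4, 13, 14, 15]


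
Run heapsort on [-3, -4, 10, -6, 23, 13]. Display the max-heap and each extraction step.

Build heap: [23, -3, 13, -6, -4, 10]
Extract 23: [13, -3, 10, -6, -4, 23]
Extract 13: [10, -3, -4, -6, 13, 23]
Extract 10: [-3, -6, -4, 10, 13, 23]
Extract -3: [-4, -6, -3, 10, 13, 23]
Extract -4: [-6, -4, -3, 10, 13, 23]


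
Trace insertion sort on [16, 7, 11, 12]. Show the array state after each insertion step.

First element 16 is already 'sorted'
Insert 7: shifted 1 elements -> [7, 16, 11, 12]
Insert 11: shifted 1 elements -> [7, 11, 16, 12]
Insert 12: shifted 1 elements -> [7, 11, 12, 16]


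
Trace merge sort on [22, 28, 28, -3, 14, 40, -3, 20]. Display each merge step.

Divide and conquer:
  Merge [22] + [28] -> [22, 28]
  Merge [28] + [-3] -> [-3, 28]
  Merge [22, 28] + [-3, 28] -> [-3, 22, 28, 28]
  Merge [14] + [40] -> [14, 40]
  Merge [-3] + [20] -> [-3, 20]
  Merge [14, 40] + [-3, 20] -> [-3, 14, 20, 40]
  Merge [-3, 22, 28, 28] + [-3, 14, 20, 40] -> [-3, -3, 14, 20, 22, 28, 28, 40]


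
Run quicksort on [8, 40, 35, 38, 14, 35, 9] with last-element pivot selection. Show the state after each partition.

Partition 1: pivot=9 at index 1 -> [8, 9, 35, 38, 14, 35, 40]
Partition 2: pivot=40 at index 6 -> [8, 9, 35, 38, 14, 35, 40]
Partition 3: pivot=35 at index 4 -> [8, 9, 35, 14, 35, 38, 40]
Partition 4: pivot=14 at index 2 -> [8, 9, 14, 35, 35, 38, 40]


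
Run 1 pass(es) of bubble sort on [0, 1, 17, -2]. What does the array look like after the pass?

After pass 1: [0, 1, -2, 17] (1 swaps)
Total swaps: 1


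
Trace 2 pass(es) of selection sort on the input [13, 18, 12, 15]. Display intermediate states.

Pass 1: Select minimum 12 at index 2, swap -> [12, 18, 13, 15]
Pass 2: Select minimum 13 at index 2, swap -> [12, 13, 18, 15]


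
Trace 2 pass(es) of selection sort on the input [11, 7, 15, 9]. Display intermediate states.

Pass 1: Select minimum 7 at index 1, swap -> [7, 11, 15, 9]
Pass 2: Select minimum 9 at index 3, swap -> [7, 9, 15, 11]


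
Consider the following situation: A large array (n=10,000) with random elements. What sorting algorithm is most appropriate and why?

Best choice: Quicksort or Mergesort
Reason: Both have O(n log n) average case; quicksort has lower constant factors


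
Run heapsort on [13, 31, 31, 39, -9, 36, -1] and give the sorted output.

Build heap: [39, 31, 36, 13, -9, 31, -1]
Extract 39: [36, 31, 31, 13, -9, -1, 39]
Extract 36: [31, 13, 31, -1, -9, 36, 39]
Extract 31: [31, 13, -9, -1, 31, 36, 39]
Extract 31: [13, -1, -9, 31, 31, 36, 39]
Extract 13: [-1, -9, 13, 31, 31, 36, 39]
Extract -1: [-9, -1, 13, 31, 31, 36, 39]


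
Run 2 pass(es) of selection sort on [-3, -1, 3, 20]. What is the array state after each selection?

Pass 1: Select minimum -3 at index 0, swap -> [-3, -1, 3, 20]
Pass 2: Select minimum -1 at index 1, swap -> [-3, -1, 3, 20]


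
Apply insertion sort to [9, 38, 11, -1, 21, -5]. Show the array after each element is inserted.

First element 9 is already 'sorted'
Insert 38: shifted 0 elements -> [9, 38, 11, -1, 21, -5]
Insert 11: shifted 1 elements -> [9, 11, 38, -1, 21, -5]
Insert -1: shifted 3 elements -> [-1, 9, 11, 38, 21, -5]
Insert 21: shifted 1 elements -> [-1, 9, 11, 21, 38, -5]
Insert -5: shifted 5 elements -> [-5, -1, 9, 11, 21, 38]


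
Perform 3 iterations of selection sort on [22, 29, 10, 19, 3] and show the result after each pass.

Pass 1: Select minimum 3 at index 4, swap -> [3, 29, 10, 19, 22]
Pass 2: Select minimum 10 at index 2, swap -> [3, 10, 29, 19, 22]
Pass 3: Select minimum 19 at index 3, swap -> [3, 10, 19, 29, 22]


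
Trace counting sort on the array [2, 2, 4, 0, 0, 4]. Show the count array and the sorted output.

Count array: [2, 0, 2, 0, 2]
(count[i] = number of elements equal to i)
Cumulative count: [2, 2, 4, 4, 6]
Sorted: [0, 0, 2, 2, 4, 4]


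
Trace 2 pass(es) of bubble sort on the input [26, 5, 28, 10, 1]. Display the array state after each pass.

After pass 1: [5, 26, 10, 1, 28] (3 swaps)
After pass 2: [5, 10, 1, 26, 28] (2 swaps)
Total swaps: 5


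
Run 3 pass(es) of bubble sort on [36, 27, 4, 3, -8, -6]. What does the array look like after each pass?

After pass 1: [27, 4, 3, -8, -6, 36] (5 swaps)
After pass 2: [4, 3, -8, -6, 27, 36] (4 swaps)
After pass 3: [3, -8, -6, 4, 27, 36] (3 swaps)
Total swaps: 12


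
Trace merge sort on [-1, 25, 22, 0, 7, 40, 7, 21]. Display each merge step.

Divide and conquer:
  Merge [-1] + [25] -> [-1, 25]
  Merge [22] + [0] -> [0, 22]
  Merge [-1, 25] + [0, 22] -> [-1, 0, 22, 25]
  Merge [7] + [40] -> [7, 40]
  Merge [7] + [21] -> [7, 21]
  Merge [7, 40] + [7, 21] -> [7, 7, 21, 40]
  Merge [-1, 0, 22, 25] + [7, 7, 21, 40] -> [-1, 0, 7, 7, 21, 22, 25, 40]


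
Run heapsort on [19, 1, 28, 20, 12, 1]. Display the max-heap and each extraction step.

Build heap: [28, 20, 19, 1, 12, 1]
Extract 28: [20, 12, 19, 1, 1, 28]
Extract 20: [19, 12, 1, 1, 20, 28]
Extract 19: [12, 1, 1, 19, 20, 28]
Extract 12: [1, 1, 12, 19, 20, 28]
Extract 1: [1, 1, 12, 19, 20, 28]


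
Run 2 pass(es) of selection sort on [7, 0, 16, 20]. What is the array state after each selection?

Pass 1: Select minimum 0 at index 1, swap -> [0, 7, 16, 20]
Pass 2: Select minimum 7 at index 1, swap -> [0, 7, 16, 20]


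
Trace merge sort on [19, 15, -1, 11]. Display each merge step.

Divide and conquer:
  Merge [19] + [15] -> [15, 19]
  Merge [-1] + [11] -> [-1, 11]
  Merge [15, 19] + [-1, 11] -> [-1, 11, 15, 19]


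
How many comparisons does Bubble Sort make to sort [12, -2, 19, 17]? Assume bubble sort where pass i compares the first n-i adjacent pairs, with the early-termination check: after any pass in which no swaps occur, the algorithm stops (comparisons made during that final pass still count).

Pass 1: compare adjacent pairs (0,1)..(2,3) = 3 comparison(s), 2 swap(s) -> [-2, 12, 17, 19]
Pass 2: compare adjacent pairs (0,1)..(1,2) = 2 comparison(s), 0 swap(s) -> [-2, 12, 17, 19]
No swaps in this pass, so bubble sort stops here.
Total comparisons: 3 + 2 = 5


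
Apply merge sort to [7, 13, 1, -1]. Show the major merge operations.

Divide and conquer:
  Merge [7] + [13] -> [7, 13]
  Merge [1] + [-1] -> [-1, 1]
  Merge [7, 13] + [-1, 1] -> [-1, 1, 7, 13]


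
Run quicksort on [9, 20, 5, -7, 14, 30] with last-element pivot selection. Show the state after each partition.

Partition 1: pivot=30 at index 5 -> [9, 20, 5, -7, 14, 30]
Partition 2: pivot=14 at index 3 -> [9, 5, -7, 14, 20, 30]
Partition 3: pivot=-7 at index 0 -> [-7, 5, 9, 14, 20, 30]
Partition 4: pivot=9 at index 2 -> [-7, 5, 9, 14, 20, 30]


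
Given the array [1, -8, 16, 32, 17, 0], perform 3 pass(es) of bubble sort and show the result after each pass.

After pass 1: [-8, 1, 16, 17, 0, 32] (3 swaps)
After pass 2: [-8, 1, 16, 0, 17, 32] (1 swaps)
After pass 3: [-8, 1, 0, 16, 17, 32] (1 swaps)
Total swaps: 5


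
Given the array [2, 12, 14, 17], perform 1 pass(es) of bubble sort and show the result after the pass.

After pass 1: [2, 12, 14, 17] (0 swaps)
Total swaps: 0


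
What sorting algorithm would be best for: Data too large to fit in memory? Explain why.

Best choice: External merge sort
Reason: Minimizes disk I/O by sequential reads/writes


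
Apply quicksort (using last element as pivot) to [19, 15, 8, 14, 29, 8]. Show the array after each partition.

Partition 1: pivot=8 at index 1 -> [8, 8, 19, 14, 29, 15]
Partition 2: pivot=15 at index 3 -> [8, 8, 14, 15, 29, 19]
Partition 3: pivot=19 at index 4 -> [8, 8, 14, 15, 19, 29]


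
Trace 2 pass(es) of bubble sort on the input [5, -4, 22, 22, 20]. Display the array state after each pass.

After pass 1: [-4, 5, 22, 20, 22] (2 swaps)
After pass 2: [-4, 5, 20, 22, 22] (1 swaps)
Total swaps: 3


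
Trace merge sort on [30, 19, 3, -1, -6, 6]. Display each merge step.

Divide and conquer:
  Merge [19] + [3] -> [3, 19]
  Merge [30] + [3, 19] -> [3, 19, 30]
  Merge [-6] + [6] -> [-6, 6]
  Merge [-1] + [-6, 6] -> [-6, -1, 6]
  Merge [3, 19, 30] + [-6, -1, 6] -> [-6, -1, 3, 6, 19, 30]


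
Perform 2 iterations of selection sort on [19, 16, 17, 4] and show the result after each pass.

Pass 1: Select minimum 4 at index 3, swap -> [4, 16, 17, 19]
Pass 2: Select minimum 16 at index 1, swap -> [4, 16, 17, 19]


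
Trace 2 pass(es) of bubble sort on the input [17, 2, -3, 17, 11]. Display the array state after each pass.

After pass 1: [2, -3, 17, 11, 17] (3 swaps)
After pass 2: [-3, 2, 11, 17, 17] (2 swaps)
Total swaps: 5


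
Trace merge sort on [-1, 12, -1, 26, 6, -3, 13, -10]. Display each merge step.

Divide and conquer:
  Merge [-1] + [12] -> [-1, 12]
  Merge [-1] + [26] -> [-1, 26]
  Merge [-1, 12] + [-1, 26] -> [-1, -1, 12, 26]
  Merge [6] + [-3] -> [-3, 6]
  Merge [13] + [-10] -> [-10, 13]
  Merge [-3, 6] + [-10, 13] -> [-10, -3, 6, 13]
  Merge [-1, -1, 12, 26] + [-10, -3, 6, 13] -> [-10, -3, -1, -1, 6, 12, 13, 26]


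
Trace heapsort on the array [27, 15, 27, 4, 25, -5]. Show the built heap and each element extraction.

Build heap: [27, 25, 27, 4, 15, -5]
Extract 27: [27, 25, -5, 4, 15, 27]
Extract 27: [25, 15, -5, 4, 27, 27]
Extract 25: [15, 4, -5, 25, 27, 27]
Extract 15: [4, -5, 15, 25, 27, 27]
Extract 4: [-5, 4, 15, 25, 27, 27]


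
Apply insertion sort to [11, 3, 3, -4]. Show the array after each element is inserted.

First element 11 is already 'sorted'
Insert 3: shifted 1 elements -> [3, 11, 3, -4]
Insert 3: shifted 1 elements -> [3, 3, 11, -4]
Insert -4: shifted 3 elements -> [-4, 3, 3, 11]


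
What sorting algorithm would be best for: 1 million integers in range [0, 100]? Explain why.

Best choice: Counting sort
Reason: O(n + k) where k=100 is small; linear time beats O(n log n)


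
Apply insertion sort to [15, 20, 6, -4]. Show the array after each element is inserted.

First element 15 is already 'sorted'
Insert 20: shifted 0 elements -> [15, 20, 6, -4]
Insert 6: shifted 2 elements -> [6, 15, 20, -4]
Insert -4: shifted 3 elements -> [-4, 6, 15, 20]


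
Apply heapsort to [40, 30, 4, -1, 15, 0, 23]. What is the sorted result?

Build heap: [40, 30, 23, -1, 15, 0, 4]
Extract 40: [30, 15, 23, -1, 4, 0, 40]
Extract 30: [23, 15, 0, -1, 4, 30, 40]
Extract 23: [15, 4, 0, -1, 23, 30, 40]
Extract 15: [4, -1, 0, 15, 23, 30, 40]
Extract 4: [0, -1, 4, 15, 23, 30, 40]
Extract 0: [-1, 0, 4, 15, 23, 30, 40]


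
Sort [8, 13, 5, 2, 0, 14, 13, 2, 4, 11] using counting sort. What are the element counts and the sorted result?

Count array: [1, 0, 2, 0, 1, 1, 0, 0, 1, 0, 0, 1, 0, 2, 1]
(count[i] = number of elements equal to i)
Cumulative count: [1, 1, 3, 3, 4, 5, 5, 5, 6, 6, 6, 7, 7, 9, 10]
Sorted: [0, 2, 2, 4, 5, 8, 11, 13, 13, 14]


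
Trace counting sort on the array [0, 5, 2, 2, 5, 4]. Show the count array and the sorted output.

Count array: [1, 0, 2, 0, 1, 2]
(count[i] = number of elements equal to i)
Cumulative count: [1, 1, 3, 3, 4, 6]
Sorted: [0, 2, 2, 4, 5, 5]


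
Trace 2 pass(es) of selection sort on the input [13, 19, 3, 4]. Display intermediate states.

Pass 1: Select minimum 3 at index 2, swap -> [3, 19, 13, 4]
Pass 2: Select minimum 4 at index 3, swap -> [3, 4, 13, 19]


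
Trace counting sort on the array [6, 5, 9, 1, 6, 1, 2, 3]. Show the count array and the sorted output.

Count array: [0, 2, 1, 1, 0, 1, 2, 0, 0, 1]
(count[i] = number of elements equal to i)
Cumulative count: [0, 2, 3, 4, 4, 5, 7, 7, 7, 8]
Sorted: [1, 1, 2, 3, 5, 6, 6, 9]


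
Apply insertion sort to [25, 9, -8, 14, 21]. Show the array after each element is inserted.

First element 25 is already 'sorted'
Insert 9: shifted 1 elements -> [9, 25, -8, 14, 21]
Insert -8: shifted 2 elements -> [-8, 9, 25, 14, 21]
Insert 14: shifted 1 elements -> [-8, 9, 14, 25, 21]
Insert 21: shifted 1 elements -> [-8, 9, 14, 21, 25]


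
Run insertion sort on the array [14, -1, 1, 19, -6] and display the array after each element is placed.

First element 14 is already 'sorted'
Insert -1: shifted 1 elements -> [-1, 14, 1, 19, -6]
Insert 1: shifted 1 elements -> [-1, 1, 14, 19, -6]
Insert 19: shifted 0 elements -> [-1, 1, 14, 19, -6]
Insert -6: shifted 4 elements -> [-6, -1, 1, 14, 19]


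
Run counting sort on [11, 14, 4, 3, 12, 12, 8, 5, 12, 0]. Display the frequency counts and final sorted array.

Count array: [1, 0, 0, 1, 1, 1, 0, 0, 1, 0, 0, 1, 3, 0, 1]
(count[i] = number of elements equal to i)
Cumulative count: [1, 1, 1, 2, 3, 4, 4, 4, 5, 5, 5, 6, 9, 9, 10]
Sorted: [0, 3, 4, 5, 8, 11, 12, 12, 12, 14]


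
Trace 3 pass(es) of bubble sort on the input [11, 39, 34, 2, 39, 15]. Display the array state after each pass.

After pass 1: [11, 34, 2, 39, 15, 39] (3 swaps)
After pass 2: [11, 2, 34, 15, 39, 39] (2 swaps)
After pass 3: [2, 11, 15, 34, 39, 39] (2 swaps)
Total swaps: 7


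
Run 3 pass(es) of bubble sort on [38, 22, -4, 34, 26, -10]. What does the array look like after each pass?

After pass 1: [22, -4, 34, 26, -10, 38] (5 swaps)
After pass 2: [-4, 22, 26, -10, 34, 38] (3 swaps)
After pass 3: [-4, 22, -10, 26, 34, 38] (1 swaps)
Total swaps: 9


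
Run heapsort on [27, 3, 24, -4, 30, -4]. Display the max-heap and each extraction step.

Build heap: [30, 27, 24, -4, 3, -4]
Extract 30: [27, 3, 24, -4, -4, 30]
Extract 27: [24, 3, -4, -4, 27, 30]
Extract 24: [3, -4, -4, 24, 27, 30]
Extract 3: [-4, -4, 3, 24, 27, 30]
Extract -4: [-4, -4, 3, 24, 27, 30]


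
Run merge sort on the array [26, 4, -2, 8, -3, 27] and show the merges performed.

Divide and conquer:
  Merge [4] + [-2] -> [-2, 4]
  Merge [26] + [-2, 4] -> [-2, 4, 26]
  Merge [-3] + [27] -> [-3, 27]
  Merge [8] + [-3, 27] -> [-3, 8, 27]
  Merge [-2, 4, 26] + [-3, 8, 27] -> [-3, -2, 4, 8, 26, 27]


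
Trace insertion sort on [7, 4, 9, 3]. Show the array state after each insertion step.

First element 7 is already 'sorted'
Insert 4: shifted 1 elements -> [4, 7, 9, 3]
Insert 9: shifted 0 elements -> [4, 7, 9, 3]
Insert 3: shifted 3 elements -> [3, 4, 7, 9]


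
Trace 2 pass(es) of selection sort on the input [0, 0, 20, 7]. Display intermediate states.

Pass 1: Select minimum 0 at index 0, swap -> [0, 0, 20, 7]
Pass 2: Select minimum 0 at index 1, swap -> [0, 0, 20, 7]


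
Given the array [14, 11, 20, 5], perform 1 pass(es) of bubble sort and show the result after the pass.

After pass 1: [11, 14, 5, 20] (2 swaps)
Total swaps: 2


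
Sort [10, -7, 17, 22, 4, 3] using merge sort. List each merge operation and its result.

Divide and conquer:
  Merge [-7] + [17] -> [-7, 17]
  Merge [10] + [-7, 17] -> [-7, 10, 17]
  Merge [4] + [3] -> [3, 4]
  Merge [22] + [3, 4] -> [3, 4, 22]
  Merge [-7, 10, 17] + [3, 4, 22] -> [-7, 3, 4, 10, 17, 22]


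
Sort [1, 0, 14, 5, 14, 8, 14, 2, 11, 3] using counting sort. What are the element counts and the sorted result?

Count array: [1, 1, 1, 1, 0, 1, 0, 0, 1, 0, 0, 1, 0, 0, 3]
(count[i] = number of elements equal to i)
Cumulative count: [1, 2, 3, 4, 4, 5, 5, 5, 6, 6, 6, 7, 7, 7, 10]
Sorted: [0, 1, 2, 3, 5, 8, 11, 14, 14, 14]


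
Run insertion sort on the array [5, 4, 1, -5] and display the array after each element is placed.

First element 5 is already 'sorted'
Insert 4: shifted 1 elements -> [4, 5, 1, -5]
Insert 1: shifted 2 elements -> [1, 4, 5, -5]
Insert -5: shifted 3 elements -> [-5, 1, 4, 5]


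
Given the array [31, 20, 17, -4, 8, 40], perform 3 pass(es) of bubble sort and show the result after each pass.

After pass 1: [20, 17, -4, 8, 31, 40] (4 swaps)
After pass 2: [17, -4, 8, 20, 31, 40] (3 swaps)
After pass 3: [-4, 8, 17, 20, 31, 40] (2 swaps)
Total swaps: 9


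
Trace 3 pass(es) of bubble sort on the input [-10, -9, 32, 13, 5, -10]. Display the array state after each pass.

After pass 1: [-10, -9, 13, 5, -10, 32] (3 swaps)
After pass 2: [-10, -9, 5, -10, 13, 32] (2 swaps)
After pass 3: [-10, -9, -10, 5, 13, 32] (1 swaps)
Total swaps: 6


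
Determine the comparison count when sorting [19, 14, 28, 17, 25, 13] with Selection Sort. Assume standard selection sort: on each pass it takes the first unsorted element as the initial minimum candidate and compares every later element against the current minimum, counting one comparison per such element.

Pass 1: scan indices 1..5 for the minimum = 5 comparison(s); min is 13, place at index 0 -> [13, 14, 28, 17, 25, 19]
Pass 2: scan indices 2..5 for the minimum = 4 comparison(s); min is 14, place at index 1 -> [13, 14, 28, 17, 25, 19]
Pass 3: scan indices 3..5 for the minimum = 3 comparison(s); min is 17, place at index 2 -> [13, 14, 17, 28, 25, 19]
Pass 4: scan indices 4..5 for the minimum = 2 comparison(s); min is 19, place at index 3 -> [13, 14, 17, 19, 25, 28]
Pass 5: scan indices 5..5 for the minimum = 1 comparison(s); min is 25, place at index 4 -> [13, 14, 17, 19, 25, 28]
Selection sort always scans the whole unsorted suffix, so the count is (n-1) + (n-2) + ... + 1 = n(n-1)/2 = 6*5/2 = 15 regardless of the input order.
Total comparisons: 5 + 4 + 3 + 2 + 1 = 15
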